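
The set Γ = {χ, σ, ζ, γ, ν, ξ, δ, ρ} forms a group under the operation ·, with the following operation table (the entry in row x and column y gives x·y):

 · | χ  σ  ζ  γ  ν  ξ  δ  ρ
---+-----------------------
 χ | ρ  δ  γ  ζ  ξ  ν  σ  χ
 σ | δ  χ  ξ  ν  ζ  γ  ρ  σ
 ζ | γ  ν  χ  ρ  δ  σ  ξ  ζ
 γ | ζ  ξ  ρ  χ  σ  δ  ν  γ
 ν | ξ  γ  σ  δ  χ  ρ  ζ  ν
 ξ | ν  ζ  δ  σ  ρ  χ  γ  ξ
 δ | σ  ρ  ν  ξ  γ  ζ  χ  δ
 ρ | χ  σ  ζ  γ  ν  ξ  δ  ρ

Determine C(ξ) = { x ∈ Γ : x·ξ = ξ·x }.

{ν, ξ, ρ, χ}

Compare row ξ with column ξ entry by entry.
ν·ξ = ρ = ξ·ν, so ν commutes with ξ.
ζ·ξ = σ but ξ·ζ = δ, so ζ does not.
Collecting the elements that commute with ξ: C(ξ) = {ν, ξ, ρ, χ}.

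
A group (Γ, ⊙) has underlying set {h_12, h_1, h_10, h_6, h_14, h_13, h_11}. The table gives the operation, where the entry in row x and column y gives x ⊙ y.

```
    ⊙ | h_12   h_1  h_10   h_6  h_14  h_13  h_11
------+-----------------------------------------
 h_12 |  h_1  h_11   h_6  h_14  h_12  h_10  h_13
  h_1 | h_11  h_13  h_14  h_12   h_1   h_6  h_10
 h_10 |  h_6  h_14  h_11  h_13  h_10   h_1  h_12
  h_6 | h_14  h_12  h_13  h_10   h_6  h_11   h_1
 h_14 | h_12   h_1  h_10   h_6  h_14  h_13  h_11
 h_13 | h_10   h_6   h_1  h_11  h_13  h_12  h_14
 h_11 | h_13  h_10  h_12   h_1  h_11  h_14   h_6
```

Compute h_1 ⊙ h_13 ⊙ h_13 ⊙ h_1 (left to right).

h_10

h_1 ⊙ h_13 = h_6
h_6 ⊙ h_13 = h_11
h_11 ⊙ h_1 = h_10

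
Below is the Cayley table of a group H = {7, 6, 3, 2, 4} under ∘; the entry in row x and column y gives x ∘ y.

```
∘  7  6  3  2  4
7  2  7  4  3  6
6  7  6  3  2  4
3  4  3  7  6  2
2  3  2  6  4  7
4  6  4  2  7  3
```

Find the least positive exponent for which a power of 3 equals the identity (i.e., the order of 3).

The identity element is 6 (its row matches the header).
3^1 = 3
3^2 = 3 ∘ 3 = 7
3^3 = 7 ∘ 3 = 4
3^4 = 4 ∘ 3 = 2
3^5 = 2 ∘ 3 = 6
The first power of 3 equal to the identity is 3^5, so ord(3) = 5.

5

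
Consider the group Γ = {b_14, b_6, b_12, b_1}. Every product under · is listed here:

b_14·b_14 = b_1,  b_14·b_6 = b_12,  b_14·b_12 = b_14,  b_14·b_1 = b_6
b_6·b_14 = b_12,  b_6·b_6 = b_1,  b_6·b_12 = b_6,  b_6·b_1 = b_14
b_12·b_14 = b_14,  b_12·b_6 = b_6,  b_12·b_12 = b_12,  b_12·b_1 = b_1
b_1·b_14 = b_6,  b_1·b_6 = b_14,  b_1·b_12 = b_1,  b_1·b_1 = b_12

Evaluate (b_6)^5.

b_6^1 = b_6
b_6^2 = b_6·b_6 = b_1
b_6^3 = b_1·b_6 = b_14
b_6^4 = b_14·b_6 = b_12
b_6^5 = b_12·b_6 = b_6

b_6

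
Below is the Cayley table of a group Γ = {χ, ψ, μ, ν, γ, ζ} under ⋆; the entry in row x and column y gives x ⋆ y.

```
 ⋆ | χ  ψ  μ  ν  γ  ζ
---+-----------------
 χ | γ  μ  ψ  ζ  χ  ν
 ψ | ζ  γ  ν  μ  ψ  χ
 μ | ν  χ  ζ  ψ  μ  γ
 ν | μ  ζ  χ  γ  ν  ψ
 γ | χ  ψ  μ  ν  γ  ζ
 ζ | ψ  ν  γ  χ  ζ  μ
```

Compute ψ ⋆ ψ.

γ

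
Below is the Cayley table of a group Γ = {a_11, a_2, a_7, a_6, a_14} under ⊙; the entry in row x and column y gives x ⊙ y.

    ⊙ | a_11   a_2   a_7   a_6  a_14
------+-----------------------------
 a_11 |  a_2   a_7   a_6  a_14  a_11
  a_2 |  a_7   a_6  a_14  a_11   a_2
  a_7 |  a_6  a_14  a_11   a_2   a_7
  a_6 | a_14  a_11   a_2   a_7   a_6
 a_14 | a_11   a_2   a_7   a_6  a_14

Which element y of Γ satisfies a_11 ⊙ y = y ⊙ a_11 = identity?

a_6

First locate the identity: row a_14 matches the header, so a_14 is the identity.
Scan row a_11 for a_14: a_11 ⊙ a_6 = a_14. Hence a_11^(-1) = a_6.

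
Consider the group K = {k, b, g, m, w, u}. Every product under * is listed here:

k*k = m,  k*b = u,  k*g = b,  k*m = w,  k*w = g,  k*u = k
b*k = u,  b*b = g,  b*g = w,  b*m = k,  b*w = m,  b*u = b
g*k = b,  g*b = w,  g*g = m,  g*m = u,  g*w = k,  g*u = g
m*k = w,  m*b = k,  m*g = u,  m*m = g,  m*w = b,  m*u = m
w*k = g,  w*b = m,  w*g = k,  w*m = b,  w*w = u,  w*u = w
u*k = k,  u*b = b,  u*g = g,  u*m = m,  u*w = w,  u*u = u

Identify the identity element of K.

u

The identity e satisfies e*x = x for all x, so its row in the table reproduces the column headers.
Row u reads: k, b, g, m, w, u — exactly the header order. So u is the identity.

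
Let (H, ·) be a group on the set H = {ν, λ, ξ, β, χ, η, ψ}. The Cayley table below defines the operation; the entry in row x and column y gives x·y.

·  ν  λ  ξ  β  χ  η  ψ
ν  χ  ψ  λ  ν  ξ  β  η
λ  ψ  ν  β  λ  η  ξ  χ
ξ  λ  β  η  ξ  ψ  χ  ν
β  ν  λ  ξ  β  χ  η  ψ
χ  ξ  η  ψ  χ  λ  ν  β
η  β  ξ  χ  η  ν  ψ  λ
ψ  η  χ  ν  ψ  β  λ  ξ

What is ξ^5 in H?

ξ^1 = ξ
ξ^2 = ξ·ξ = η
ξ^3 = η·ξ = χ
ξ^4 = χ·ξ = ψ
ξ^5 = ψ·ξ = ν

ν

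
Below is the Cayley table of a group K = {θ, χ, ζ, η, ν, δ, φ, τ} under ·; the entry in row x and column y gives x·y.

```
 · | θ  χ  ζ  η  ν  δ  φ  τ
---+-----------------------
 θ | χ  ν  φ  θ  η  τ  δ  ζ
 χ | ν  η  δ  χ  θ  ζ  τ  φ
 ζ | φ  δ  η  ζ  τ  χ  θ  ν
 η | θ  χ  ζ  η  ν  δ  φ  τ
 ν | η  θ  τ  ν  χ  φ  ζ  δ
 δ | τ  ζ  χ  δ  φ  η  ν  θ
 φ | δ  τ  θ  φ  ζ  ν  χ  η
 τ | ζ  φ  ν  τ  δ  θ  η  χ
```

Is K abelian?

Yes

Check whether the table is symmetric across its main diagonal.
Every entry (row x, col y) equals the entry (row y, col x), so K is abelian.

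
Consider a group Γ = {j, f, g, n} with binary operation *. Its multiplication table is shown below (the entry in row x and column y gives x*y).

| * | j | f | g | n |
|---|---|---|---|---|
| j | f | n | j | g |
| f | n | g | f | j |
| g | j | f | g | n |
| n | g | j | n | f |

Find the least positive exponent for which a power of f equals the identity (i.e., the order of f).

2

The identity element is g (its row matches the header).
f^1 = f
f^2 = f*f = g
The first power of f equal to the identity is f^2, so ord(f) = 2.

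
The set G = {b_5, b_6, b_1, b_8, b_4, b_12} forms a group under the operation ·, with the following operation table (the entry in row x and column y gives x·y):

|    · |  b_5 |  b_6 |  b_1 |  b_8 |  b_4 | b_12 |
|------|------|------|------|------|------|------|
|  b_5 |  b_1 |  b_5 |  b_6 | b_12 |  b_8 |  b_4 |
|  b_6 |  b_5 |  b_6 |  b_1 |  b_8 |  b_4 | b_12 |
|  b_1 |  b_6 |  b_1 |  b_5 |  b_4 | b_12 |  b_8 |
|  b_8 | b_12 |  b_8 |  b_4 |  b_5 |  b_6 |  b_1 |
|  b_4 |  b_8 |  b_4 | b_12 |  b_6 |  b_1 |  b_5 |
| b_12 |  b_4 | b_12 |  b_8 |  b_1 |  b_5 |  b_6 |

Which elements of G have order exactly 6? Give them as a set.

Identity is b_6. Compute the order of each non-identity element by repeated multiplication:
  b_5: b_5 → b_1 → b_6  (order 3)
  b_1: b_1 → b_5 → b_6  (order 3)
  b_8: b_8 → b_5 → b_12 → b_1 → b_4 → b_6  (order 6)
  b_4: b_4 → b_1 → b_12 → b_5 → b_8 → b_6  (order 6)
  b_12: b_12 → b_6  (order 2)
Elements of order 6: {b_4, b_8}.

{b_4, b_8}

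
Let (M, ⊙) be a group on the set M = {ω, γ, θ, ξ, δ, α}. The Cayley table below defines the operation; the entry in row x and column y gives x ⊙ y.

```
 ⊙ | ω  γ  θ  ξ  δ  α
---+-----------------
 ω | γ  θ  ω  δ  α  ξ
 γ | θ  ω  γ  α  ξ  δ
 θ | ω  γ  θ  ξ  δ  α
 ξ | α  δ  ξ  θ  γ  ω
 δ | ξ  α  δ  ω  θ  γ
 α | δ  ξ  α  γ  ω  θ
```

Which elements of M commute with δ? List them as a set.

{δ, θ}

Compare row δ with column δ entry by entry.
ω ⊙ δ = α but δ ⊙ ω = ξ, so ω does not.
Collecting the elements that commute with δ: C(δ) = {δ, θ}.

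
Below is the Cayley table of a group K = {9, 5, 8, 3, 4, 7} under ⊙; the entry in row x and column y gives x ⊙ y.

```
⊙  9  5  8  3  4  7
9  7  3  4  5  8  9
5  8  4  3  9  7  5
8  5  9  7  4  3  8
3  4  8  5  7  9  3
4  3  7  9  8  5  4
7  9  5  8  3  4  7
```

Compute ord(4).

3

The identity element is 7 (its row matches the header).
4^1 = 4
4^2 = 4 ⊙ 4 = 5
4^3 = 5 ⊙ 4 = 7
The first power of 4 equal to the identity is 4^3, so ord(4) = 3.
(Structurally, K here is isomorphic to the symmetric group S_3.)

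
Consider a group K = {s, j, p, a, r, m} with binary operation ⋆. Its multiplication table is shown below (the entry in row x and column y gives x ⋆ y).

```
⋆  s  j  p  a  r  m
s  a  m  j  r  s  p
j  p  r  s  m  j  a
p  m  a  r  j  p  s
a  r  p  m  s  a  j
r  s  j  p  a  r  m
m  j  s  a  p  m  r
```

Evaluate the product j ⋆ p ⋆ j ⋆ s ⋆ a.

j ⋆ p = s
s ⋆ j = m
m ⋆ s = j
j ⋆ a = m

m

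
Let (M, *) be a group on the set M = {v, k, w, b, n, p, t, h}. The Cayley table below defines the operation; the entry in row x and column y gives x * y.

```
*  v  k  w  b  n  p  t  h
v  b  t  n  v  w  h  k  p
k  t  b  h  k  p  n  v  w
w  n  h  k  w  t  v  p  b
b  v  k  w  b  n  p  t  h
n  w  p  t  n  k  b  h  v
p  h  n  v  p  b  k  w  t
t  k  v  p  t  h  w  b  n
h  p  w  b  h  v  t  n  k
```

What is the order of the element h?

The identity element is b (its row matches the header).
h^1 = h
h^2 = h * h = k
h^3 = k * h = w
h^4 = w * h = b
The first power of h equal to the identity is h^4, so ord(h) = 4.
(Structurally, M here is isomorphic to Z_2 x Z_4.)

4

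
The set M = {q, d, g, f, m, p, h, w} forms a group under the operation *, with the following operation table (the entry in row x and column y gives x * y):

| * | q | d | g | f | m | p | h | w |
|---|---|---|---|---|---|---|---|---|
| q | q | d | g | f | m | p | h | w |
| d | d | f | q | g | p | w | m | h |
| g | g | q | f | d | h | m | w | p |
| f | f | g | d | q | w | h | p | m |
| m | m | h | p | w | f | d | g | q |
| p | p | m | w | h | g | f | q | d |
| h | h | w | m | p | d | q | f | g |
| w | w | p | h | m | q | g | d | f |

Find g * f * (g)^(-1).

The identity is q. In row g, the entry q sits in column d, so g^(-1) = d.
g * f = d
d * d = f
(Structurally, M here is isomorphic to the quaternion group Q_8.)

f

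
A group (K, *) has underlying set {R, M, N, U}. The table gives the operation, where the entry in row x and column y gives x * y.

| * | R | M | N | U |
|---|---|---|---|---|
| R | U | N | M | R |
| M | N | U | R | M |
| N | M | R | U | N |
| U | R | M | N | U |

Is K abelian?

Check whether the table is symmetric across its main diagonal.
Every entry (row x, col y) equals the entry (row y, col x), so K is abelian.

Yes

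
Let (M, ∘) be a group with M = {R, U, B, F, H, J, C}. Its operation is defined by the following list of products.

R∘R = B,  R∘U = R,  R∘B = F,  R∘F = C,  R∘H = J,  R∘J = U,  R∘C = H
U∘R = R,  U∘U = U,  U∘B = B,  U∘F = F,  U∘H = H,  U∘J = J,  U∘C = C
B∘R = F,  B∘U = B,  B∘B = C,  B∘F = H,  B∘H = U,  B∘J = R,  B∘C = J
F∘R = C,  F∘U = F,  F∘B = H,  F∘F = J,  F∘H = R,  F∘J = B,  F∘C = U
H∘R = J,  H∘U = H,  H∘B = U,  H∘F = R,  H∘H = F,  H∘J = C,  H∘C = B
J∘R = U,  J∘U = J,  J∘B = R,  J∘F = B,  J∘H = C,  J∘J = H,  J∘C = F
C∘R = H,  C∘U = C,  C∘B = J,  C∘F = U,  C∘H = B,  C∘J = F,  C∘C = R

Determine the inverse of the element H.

First locate the identity: row U matches the header, so U is the identity.
Scan row H for U: H ∘ B = U. Hence H^(-1) = B.
(Structurally, M here is isomorphic to the cyclic group Z_7.)

B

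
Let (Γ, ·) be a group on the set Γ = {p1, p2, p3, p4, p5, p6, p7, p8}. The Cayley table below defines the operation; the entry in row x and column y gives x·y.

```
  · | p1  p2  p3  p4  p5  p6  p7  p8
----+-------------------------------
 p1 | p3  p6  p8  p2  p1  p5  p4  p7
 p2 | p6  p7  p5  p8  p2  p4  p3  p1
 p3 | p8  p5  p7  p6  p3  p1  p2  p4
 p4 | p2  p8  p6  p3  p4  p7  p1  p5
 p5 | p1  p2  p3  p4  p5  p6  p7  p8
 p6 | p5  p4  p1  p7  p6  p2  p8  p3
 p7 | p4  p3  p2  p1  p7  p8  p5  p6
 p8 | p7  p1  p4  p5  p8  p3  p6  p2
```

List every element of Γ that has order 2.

Identity is p5. Compute the order of each non-identity element by repeated multiplication:
  p1: p1 → p3 → p8 → p7 → p4 → p2 → p6 → p5  (order 8)
  p2: p2 → p7 → p3 → p5  (order 4)
  p3: p3 → p7 → p2 → p5  (order 4)
  p4: p4 → p3 → p6 → p7 → p1 → p2 → p8 → p5  (order 8)
  p6: p6 → p2 → p4 → p7 → p8 → p3 → p1 → p5  (order 8)
  p7: p7 → p5  (order 2)
  p8: p8 → p2 → p1 → p7 → p6 → p3 → p4 → p5  (order 8)
Elements of order 2: {p7}.

{p7}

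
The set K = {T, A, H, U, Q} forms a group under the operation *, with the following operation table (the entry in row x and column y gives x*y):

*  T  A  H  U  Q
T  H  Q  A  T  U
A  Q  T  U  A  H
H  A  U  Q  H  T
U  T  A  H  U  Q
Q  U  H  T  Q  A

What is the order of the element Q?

5

The identity element is U (its row matches the header).
Q^1 = Q
Q^2 = Q*Q = A
Q^3 = A*Q = H
Q^4 = H*Q = T
Q^5 = T*Q = U
The first power of Q equal to the identity is Q^5, so ord(Q) = 5.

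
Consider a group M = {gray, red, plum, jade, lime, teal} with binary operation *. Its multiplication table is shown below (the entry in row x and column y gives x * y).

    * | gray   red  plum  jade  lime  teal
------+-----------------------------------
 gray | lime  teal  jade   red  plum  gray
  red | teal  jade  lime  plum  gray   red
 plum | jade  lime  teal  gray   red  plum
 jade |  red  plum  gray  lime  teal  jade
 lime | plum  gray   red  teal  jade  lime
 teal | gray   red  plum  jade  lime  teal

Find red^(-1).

gray

First locate the identity: row teal matches the header, so teal is the identity.
Scan row red for teal: red * gray = teal. Hence red^(-1) = gray.
(Structurally, M here is isomorphic to the cyclic group Z_6.)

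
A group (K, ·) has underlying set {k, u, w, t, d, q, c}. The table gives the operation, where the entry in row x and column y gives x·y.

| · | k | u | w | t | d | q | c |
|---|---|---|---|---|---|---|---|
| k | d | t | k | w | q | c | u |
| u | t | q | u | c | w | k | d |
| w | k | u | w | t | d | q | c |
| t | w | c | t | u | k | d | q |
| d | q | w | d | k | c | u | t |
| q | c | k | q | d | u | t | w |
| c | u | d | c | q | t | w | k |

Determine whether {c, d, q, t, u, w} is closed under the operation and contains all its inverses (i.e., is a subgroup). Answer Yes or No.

No

d·t = k, which is not in {c, d, q, t, u, w}.
The subset is not closed under ·, so it is not a subgroup.
(Structurally, K here is isomorphic to the cyclic group Z_7.)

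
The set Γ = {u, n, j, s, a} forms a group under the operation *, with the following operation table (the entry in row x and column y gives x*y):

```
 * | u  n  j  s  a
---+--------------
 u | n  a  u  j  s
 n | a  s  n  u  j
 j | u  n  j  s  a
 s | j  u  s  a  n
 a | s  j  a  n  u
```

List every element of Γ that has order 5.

Identity is j. Compute the order of each non-identity element by repeated multiplication:
  u: u → n → a → s → j  (order 5)
  n: n → s → u → a → j  (order 5)
  s: s → a → n → u → j  (order 5)
  a: a → u → s → n → j  (order 5)
Elements of order 5: {a, n, s, u}.

{a, n, s, u}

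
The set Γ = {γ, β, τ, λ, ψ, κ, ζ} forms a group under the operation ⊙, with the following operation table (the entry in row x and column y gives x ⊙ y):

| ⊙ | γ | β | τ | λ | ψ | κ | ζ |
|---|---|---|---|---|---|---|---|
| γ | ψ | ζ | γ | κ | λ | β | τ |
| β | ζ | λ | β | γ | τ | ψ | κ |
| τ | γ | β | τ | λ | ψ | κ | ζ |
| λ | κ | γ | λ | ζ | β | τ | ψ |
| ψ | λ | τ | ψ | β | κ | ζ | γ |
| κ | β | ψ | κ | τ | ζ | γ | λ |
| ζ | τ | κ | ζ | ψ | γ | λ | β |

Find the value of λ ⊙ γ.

κ

Read row λ, column γ: λ ⊙ γ = κ.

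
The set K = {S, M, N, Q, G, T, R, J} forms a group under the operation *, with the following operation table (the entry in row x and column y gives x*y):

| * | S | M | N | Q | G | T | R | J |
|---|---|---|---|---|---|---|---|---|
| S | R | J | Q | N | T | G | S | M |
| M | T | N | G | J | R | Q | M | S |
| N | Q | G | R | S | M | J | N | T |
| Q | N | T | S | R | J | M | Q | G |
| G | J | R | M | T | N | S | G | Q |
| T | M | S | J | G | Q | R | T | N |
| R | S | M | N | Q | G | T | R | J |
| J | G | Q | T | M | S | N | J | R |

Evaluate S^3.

S^1 = S
S^2 = S*S = R
S^3 = R*S = S

S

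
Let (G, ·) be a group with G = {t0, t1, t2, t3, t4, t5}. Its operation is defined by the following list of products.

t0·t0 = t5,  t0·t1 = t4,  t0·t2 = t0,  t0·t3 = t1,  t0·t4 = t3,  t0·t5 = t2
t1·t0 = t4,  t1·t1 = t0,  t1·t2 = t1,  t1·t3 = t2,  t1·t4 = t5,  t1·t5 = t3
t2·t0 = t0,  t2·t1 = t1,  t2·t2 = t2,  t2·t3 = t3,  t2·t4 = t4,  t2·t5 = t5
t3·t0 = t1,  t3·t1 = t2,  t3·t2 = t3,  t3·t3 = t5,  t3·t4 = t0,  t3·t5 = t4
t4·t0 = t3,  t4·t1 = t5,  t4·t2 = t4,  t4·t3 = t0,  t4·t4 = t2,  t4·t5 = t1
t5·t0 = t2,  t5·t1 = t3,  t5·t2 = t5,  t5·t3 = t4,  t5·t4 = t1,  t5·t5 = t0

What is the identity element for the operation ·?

The identity e satisfies e·x = x for all x, so its row in the table reproduces the column headers.
Row t2 reads: t0, t1, t2, t3, t4, t5 — exactly the header order. So t2 is the identity.

t2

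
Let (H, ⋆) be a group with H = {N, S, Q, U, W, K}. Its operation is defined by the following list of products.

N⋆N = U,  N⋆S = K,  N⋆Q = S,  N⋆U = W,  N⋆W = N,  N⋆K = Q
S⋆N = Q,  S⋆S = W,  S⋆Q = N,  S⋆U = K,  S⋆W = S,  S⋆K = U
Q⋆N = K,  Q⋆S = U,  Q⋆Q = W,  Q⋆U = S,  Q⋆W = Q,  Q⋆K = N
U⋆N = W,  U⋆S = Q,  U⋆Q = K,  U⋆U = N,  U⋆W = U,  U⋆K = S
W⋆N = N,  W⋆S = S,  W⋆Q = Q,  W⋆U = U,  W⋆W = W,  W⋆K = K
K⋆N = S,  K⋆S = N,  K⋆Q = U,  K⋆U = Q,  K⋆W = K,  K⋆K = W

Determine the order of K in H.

2

The identity element is W (its row matches the header).
K^1 = K
K^2 = K ⋆ K = W
The first power of K equal to the identity is K^2, so ord(K) = 2.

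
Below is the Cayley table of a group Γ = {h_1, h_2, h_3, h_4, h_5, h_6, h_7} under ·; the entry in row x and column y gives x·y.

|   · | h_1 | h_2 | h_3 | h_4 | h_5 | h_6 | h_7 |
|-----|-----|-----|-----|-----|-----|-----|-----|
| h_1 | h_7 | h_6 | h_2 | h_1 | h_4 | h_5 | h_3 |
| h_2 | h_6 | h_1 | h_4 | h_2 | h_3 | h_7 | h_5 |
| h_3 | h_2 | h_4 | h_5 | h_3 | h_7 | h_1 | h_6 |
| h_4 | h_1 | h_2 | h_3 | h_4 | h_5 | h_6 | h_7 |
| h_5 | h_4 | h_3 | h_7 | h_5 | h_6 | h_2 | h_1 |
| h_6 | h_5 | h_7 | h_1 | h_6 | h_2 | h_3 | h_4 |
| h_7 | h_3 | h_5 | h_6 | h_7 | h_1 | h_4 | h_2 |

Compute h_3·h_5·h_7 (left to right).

h_2

h_3·h_5 = h_7
h_7·h_7 = h_2
(Structurally, Γ here is isomorphic to the cyclic group Z_7.)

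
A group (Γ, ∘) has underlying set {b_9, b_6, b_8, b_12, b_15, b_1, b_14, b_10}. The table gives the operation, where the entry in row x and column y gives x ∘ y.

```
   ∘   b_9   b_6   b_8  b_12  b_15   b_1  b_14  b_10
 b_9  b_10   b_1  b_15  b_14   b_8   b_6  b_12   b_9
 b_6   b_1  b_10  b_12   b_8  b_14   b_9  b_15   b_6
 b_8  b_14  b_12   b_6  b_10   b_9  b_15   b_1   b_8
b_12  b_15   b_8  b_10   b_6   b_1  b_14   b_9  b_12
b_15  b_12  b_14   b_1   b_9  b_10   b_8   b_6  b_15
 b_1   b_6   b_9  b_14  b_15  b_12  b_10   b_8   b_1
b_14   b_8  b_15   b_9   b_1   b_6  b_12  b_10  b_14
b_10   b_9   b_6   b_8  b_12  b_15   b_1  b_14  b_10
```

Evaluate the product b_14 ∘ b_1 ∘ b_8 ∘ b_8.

b_8

b_14 ∘ b_1 = b_12
b_12 ∘ b_8 = b_10
b_10 ∘ b_8 = b_8
(Structurally, Γ here is isomorphic to the dihedral group D_4.)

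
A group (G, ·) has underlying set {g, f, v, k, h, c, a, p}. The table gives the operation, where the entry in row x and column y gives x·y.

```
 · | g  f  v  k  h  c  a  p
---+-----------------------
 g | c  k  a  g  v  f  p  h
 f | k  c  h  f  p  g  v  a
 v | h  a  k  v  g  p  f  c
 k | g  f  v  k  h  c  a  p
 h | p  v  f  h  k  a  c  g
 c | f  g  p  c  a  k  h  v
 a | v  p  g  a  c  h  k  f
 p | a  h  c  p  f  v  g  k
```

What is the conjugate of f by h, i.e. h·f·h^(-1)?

g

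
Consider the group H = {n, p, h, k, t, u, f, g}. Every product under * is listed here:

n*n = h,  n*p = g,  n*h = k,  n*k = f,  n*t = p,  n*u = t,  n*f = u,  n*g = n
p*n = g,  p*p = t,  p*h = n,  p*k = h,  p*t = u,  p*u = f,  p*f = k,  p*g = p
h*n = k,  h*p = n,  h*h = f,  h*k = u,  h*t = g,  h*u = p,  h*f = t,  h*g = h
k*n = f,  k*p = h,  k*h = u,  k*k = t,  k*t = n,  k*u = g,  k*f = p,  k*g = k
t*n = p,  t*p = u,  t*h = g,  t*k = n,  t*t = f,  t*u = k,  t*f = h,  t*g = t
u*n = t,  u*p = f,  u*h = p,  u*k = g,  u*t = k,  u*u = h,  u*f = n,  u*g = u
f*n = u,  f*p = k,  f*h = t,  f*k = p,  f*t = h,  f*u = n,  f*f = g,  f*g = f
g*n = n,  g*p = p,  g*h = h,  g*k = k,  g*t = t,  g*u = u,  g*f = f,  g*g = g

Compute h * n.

k

Read row h, column n: h * n = k.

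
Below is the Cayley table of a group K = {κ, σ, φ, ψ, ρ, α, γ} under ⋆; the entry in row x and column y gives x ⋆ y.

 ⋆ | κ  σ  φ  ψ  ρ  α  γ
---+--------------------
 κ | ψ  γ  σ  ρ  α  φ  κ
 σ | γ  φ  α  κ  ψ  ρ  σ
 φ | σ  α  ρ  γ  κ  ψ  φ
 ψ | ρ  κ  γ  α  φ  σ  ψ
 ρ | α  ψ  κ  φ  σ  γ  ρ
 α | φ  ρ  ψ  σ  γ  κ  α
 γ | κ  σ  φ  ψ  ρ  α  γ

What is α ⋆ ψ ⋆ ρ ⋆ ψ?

α ⋆ ψ = σ
σ ⋆ ρ = ψ
ψ ⋆ ψ = α

α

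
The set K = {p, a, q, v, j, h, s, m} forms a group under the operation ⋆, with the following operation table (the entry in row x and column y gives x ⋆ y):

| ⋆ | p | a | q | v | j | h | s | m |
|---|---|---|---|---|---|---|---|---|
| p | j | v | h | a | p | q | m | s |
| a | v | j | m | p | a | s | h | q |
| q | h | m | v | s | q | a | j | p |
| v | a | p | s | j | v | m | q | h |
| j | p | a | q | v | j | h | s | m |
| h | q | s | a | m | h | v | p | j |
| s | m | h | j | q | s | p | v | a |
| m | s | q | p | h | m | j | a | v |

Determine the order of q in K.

4

The identity element is j (its row matches the header).
q^1 = q
q^2 = q ⋆ q = v
q^3 = v ⋆ q = s
q^4 = s ⋆ q = j
The first power of q equal to the identity is q^4, so ord(q) = 4.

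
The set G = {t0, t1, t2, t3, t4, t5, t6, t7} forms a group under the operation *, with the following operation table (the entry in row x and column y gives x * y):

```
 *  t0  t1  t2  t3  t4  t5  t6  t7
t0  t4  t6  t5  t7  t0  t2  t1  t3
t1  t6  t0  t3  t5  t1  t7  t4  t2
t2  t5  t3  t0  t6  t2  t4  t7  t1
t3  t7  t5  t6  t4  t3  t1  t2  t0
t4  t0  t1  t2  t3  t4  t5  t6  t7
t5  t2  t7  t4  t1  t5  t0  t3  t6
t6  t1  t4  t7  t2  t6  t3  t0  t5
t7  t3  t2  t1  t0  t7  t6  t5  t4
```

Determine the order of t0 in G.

2

The identity element is t4 (its row matches the header).
t0^1 = t0
t0^2 = t0 * t0 = t4
The first power of t0 equal to the identity is t0^2, so ord(t0) = 2.
(Structurally, G here is isomorphic to Z_2 x Z_4.)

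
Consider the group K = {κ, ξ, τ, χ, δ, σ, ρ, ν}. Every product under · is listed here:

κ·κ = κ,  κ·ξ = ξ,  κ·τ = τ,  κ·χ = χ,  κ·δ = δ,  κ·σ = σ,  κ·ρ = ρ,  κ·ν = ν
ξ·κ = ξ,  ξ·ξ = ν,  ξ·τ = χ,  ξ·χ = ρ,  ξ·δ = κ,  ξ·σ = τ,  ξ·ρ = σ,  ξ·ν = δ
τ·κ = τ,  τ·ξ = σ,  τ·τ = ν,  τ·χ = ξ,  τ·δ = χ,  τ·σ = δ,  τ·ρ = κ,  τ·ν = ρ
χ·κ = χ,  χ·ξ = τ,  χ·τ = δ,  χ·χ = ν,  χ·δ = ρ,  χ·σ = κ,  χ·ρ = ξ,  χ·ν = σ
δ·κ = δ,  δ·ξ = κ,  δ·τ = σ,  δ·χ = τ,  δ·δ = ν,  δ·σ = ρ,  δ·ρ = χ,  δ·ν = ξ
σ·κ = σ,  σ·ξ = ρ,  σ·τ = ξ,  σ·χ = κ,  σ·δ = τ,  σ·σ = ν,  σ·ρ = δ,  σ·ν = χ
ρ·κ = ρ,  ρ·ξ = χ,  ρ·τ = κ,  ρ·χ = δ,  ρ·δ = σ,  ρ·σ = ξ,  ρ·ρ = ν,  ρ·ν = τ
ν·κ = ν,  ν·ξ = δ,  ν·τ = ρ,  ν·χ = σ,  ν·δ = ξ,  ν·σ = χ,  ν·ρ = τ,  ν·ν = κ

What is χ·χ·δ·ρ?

σ

χ·χ = ν
ν·δ = ξ
ξ·ρ = σ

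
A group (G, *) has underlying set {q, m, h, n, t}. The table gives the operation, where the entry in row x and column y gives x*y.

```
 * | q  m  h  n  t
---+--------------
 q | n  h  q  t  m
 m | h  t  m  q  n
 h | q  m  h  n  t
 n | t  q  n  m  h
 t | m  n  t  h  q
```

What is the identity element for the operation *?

The identity e satisfies e*x = x for all x, so its row in the table reproduces the column headers.
Row h reads: q, m, h, n, t — exactly the header order. So h is the identity.

h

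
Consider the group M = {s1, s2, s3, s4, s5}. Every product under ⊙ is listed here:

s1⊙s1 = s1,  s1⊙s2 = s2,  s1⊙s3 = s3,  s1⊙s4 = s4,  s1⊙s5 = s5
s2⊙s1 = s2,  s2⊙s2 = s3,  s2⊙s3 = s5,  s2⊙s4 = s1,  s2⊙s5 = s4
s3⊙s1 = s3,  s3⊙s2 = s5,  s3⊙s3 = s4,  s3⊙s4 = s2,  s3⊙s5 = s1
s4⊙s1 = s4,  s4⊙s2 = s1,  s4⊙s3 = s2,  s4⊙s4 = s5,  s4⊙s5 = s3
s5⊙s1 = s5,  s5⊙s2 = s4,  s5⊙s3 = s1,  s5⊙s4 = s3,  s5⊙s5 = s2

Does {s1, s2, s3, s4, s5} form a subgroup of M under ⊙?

Yes

{s1, s2, s3, s4, s5} contains the identity s1.
Checking products: every product of two elements of {s1, s2, s3, s4, s5} (read from the table) lies in {s1, s2, s3, s4, s5}, so the set is closed.
In a finite group, a nonempty closed subset is a subgroup. So {s1, s2, s3, s4, s5} ≤ M.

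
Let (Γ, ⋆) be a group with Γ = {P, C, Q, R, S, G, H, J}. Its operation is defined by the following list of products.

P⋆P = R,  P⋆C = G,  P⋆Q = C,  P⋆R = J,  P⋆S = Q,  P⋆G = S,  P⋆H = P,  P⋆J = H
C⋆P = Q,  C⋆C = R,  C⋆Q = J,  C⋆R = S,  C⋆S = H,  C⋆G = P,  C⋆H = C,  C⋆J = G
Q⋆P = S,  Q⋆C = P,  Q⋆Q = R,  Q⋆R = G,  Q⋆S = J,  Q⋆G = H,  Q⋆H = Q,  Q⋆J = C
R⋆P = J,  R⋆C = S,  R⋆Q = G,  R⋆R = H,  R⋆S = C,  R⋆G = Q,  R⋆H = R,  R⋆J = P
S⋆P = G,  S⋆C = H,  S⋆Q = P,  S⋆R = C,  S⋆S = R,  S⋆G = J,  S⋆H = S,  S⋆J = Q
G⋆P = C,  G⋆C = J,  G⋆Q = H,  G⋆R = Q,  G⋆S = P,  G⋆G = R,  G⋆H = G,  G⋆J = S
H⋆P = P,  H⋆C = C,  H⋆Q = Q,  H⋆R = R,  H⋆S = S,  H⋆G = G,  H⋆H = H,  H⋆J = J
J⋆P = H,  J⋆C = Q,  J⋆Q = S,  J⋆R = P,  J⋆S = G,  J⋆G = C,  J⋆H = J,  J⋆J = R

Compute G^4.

H

G^1 = G
G^2 = G ⋆ G = R
G^3 = R ⋆ G = Q
G^4 = Q ⋆ G = H
(Structurally, Γ here is isomorphic to the quaternion group Q_8.)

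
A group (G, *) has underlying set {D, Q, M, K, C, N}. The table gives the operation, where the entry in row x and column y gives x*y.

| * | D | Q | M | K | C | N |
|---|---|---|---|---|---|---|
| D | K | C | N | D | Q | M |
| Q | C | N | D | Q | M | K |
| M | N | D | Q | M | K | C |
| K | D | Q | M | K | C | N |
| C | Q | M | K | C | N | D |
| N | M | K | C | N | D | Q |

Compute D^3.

D^1 = D
D^2 = D*D = K
D^3 = K*D = D

D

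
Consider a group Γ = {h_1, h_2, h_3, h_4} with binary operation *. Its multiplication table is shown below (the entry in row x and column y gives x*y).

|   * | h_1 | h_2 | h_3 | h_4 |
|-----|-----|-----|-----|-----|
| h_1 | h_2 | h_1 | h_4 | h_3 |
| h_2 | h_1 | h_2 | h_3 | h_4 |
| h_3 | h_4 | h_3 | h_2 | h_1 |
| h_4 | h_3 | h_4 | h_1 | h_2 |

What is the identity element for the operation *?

The identity e satisfies e*x = x for all x, so its row in the table reproduces the column headers.
Row h_2 reads: h_1, h_2, h_3, h_4 — exactly the header order. So h_2 is the identity.

h_2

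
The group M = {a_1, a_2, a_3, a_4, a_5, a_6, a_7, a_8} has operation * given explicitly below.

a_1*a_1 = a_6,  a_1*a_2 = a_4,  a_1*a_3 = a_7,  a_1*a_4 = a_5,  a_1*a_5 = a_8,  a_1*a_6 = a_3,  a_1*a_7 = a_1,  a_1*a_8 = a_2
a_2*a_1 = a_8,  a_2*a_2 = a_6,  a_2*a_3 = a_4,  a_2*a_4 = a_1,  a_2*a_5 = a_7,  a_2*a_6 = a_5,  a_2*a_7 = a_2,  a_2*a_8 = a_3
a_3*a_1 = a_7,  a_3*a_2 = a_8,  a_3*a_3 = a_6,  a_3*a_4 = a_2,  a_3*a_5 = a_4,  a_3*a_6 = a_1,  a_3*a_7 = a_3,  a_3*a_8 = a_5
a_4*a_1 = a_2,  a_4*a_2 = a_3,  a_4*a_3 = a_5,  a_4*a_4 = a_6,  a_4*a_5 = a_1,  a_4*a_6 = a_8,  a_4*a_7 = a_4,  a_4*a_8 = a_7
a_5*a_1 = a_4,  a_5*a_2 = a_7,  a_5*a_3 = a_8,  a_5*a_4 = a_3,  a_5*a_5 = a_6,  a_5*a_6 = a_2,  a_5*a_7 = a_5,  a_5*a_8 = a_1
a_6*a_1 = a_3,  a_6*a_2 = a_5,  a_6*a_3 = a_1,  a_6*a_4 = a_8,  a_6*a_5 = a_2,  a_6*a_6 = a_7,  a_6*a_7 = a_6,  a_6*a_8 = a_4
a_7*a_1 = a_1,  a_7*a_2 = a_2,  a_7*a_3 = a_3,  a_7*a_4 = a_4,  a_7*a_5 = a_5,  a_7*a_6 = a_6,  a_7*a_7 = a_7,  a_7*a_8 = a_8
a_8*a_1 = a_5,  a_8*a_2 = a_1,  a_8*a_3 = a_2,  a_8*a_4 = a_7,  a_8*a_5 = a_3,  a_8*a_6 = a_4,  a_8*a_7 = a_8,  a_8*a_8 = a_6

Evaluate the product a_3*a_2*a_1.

a_3*a_2 = a_8
a_8*a_1 = a_5

a_5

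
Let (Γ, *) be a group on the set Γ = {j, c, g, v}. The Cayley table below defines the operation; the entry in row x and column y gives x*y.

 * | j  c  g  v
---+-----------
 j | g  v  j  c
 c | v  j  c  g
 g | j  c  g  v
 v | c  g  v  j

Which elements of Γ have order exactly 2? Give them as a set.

Identity is g. Compute the order of each non-identity element by repeated multiplication:
  j: j → g  (order 2)
  c: c → j → v → g  (order 4)
  v: v → j → c → g  (order 4)
Elements of order 2: {j}.

{j}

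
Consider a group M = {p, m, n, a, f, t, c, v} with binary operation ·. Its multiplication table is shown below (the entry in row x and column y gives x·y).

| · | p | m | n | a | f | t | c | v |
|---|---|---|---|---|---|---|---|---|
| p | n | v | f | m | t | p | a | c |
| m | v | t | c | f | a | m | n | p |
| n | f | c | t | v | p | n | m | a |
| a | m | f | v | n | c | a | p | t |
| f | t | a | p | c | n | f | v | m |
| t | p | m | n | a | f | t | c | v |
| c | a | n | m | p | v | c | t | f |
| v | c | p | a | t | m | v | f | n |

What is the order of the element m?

2

The identity element is t (its row matches the header).
m^1 = m
m^2 = m·m = t
The first power of m equal to the identity is m^2, so ord(m) = 2.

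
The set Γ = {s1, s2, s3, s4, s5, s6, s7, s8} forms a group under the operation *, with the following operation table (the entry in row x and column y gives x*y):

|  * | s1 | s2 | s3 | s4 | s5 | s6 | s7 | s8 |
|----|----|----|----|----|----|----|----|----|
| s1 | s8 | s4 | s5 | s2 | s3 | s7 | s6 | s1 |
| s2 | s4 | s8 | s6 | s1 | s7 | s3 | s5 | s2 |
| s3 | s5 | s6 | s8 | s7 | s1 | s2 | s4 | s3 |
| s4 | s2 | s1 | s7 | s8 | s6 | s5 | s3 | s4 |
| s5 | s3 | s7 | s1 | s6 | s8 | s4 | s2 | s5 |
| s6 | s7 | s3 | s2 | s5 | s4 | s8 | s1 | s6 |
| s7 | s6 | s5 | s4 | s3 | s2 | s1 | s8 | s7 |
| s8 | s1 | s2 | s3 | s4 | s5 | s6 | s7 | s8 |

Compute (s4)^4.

s8

s4^1 = s4
s4^2 = s4*s4 = s8
s4^3 = s8*s4 = s4
s4^4 = s4*s4 = s8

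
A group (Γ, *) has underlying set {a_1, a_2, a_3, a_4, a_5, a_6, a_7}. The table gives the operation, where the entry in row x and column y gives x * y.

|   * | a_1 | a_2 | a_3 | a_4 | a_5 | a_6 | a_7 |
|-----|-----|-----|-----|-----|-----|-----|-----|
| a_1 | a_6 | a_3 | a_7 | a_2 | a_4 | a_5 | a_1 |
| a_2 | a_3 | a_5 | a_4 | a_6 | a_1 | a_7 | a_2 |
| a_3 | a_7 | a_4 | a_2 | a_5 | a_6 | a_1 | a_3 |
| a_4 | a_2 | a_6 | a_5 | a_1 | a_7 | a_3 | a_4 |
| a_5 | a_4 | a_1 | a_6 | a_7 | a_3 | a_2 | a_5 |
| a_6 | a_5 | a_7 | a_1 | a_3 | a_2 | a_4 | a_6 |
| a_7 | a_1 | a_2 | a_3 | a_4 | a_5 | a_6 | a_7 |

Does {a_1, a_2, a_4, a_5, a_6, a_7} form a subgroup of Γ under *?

No

a_6 * a_4 = a_3, which is not in {a_1, a_2, a_4, a_5, a_6, a_7}.
The subset is not closed under *, so it is not a subgroup.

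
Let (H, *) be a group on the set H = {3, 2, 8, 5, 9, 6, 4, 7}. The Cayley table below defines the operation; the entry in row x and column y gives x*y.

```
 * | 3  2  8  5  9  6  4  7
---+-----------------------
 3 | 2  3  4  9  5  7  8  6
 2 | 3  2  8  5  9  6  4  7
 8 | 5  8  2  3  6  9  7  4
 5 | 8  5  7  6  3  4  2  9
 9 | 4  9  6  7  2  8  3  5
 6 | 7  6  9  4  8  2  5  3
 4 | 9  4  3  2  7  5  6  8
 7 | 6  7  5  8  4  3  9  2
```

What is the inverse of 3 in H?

First locate the identity: row 2 matches the header, so 2 is the identity.
Scan row 3 for 2: 3*3 = 2. Hence 3^(-1) = 3.
(Structurally, H here is isomorphic to the dihedral group D_4.)

3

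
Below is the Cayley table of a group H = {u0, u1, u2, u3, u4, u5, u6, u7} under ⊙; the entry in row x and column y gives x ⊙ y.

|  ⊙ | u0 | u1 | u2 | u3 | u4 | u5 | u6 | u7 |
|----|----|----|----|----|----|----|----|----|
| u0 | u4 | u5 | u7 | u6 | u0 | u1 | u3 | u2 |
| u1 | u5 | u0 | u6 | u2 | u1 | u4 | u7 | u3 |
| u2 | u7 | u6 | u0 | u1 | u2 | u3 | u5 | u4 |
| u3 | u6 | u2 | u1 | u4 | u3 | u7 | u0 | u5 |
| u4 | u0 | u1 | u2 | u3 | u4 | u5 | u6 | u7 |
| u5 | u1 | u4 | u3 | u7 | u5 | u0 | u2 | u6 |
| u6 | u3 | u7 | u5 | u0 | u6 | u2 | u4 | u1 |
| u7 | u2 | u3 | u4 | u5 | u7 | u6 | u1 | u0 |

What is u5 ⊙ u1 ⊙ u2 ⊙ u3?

u5 ⊙ u1 = u4
u4 ⊙ u2 = u2
u2 ⊙ u3 = u1

u1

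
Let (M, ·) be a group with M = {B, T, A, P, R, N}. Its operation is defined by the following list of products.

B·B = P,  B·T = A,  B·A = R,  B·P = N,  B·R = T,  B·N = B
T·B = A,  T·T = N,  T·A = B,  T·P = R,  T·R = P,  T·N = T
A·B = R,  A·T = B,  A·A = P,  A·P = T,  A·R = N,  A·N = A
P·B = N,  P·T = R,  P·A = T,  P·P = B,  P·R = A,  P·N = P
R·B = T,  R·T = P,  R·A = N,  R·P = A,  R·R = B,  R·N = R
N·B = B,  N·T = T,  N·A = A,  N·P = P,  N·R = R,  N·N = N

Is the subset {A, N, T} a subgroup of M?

T·A = B, which is not in {A, N, T}.
The subset is not closed under ·, so it is not a subgroup.

No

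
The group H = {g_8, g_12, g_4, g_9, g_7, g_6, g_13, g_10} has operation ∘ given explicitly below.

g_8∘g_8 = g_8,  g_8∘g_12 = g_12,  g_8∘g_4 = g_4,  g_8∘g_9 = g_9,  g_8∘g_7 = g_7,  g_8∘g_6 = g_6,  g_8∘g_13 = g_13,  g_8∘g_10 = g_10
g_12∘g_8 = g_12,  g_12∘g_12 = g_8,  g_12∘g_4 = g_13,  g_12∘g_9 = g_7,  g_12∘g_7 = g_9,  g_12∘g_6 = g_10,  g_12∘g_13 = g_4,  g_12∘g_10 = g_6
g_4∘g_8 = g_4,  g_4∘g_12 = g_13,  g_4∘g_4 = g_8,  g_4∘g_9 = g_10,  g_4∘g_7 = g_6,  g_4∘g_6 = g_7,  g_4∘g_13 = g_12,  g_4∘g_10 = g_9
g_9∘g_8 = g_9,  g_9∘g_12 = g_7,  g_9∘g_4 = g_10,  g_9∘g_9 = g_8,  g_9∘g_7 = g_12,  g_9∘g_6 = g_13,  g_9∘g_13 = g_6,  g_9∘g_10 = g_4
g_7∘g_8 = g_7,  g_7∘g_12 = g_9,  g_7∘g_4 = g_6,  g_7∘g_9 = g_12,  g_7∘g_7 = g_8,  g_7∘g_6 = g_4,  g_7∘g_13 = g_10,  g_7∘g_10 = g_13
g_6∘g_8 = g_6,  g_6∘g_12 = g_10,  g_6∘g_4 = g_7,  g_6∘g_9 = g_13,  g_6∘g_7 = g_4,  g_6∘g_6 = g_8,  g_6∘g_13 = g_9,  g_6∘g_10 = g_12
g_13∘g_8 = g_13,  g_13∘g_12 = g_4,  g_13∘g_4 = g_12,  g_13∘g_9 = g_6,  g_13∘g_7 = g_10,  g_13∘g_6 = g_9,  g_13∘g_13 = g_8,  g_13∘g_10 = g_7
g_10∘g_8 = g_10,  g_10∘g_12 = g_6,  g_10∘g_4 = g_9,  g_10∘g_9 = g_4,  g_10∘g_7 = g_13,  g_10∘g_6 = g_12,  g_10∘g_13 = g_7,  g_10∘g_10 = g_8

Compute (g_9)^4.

g_9^1 = g_9
g_9^2 = g_9 ∘ g_9 = g_8
g_9^3 = g_8 ∘ g_9 = g_9
g_9^4 = g_9 ∘ g_9 = g_8

g_8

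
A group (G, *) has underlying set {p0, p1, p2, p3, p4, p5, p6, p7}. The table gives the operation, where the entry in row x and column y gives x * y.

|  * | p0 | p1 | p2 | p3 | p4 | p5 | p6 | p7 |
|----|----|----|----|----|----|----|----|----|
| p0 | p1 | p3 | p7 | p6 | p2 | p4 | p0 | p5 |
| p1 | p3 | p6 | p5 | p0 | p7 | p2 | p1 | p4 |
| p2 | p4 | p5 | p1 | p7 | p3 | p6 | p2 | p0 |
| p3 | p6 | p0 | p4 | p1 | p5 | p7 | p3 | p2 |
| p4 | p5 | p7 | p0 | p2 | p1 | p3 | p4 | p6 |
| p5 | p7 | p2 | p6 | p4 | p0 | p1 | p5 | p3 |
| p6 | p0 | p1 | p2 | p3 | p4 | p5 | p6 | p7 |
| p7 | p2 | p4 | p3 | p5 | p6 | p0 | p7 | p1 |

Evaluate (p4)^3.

p7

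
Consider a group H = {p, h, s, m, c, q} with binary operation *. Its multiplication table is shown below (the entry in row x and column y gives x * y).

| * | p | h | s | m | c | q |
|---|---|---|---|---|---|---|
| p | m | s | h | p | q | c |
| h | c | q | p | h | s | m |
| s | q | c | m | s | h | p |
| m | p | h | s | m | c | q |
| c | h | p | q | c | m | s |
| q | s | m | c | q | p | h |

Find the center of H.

{m}

An element z is central iff its row equals its column in the table.
For h: h * p = c ≠ s = p * h, so h ∉ Z.
Checking each element this way leaves Z(H) = {m}.
(Structurally, H here is isomorphic to the symmetric group S_3.)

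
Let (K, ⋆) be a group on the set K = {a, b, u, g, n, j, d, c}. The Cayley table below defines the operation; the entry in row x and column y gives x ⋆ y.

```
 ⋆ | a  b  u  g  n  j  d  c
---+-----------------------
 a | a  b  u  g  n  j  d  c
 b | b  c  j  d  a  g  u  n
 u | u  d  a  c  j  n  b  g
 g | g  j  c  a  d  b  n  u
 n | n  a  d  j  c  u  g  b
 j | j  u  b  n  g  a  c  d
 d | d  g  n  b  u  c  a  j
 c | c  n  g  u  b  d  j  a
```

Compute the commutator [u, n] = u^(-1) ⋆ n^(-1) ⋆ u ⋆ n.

c

Identity is a; from the table u^(-1) = u and n^(-1) = b.
u ⋆ b = d
d ⋆ u = n
n ⋆ n = c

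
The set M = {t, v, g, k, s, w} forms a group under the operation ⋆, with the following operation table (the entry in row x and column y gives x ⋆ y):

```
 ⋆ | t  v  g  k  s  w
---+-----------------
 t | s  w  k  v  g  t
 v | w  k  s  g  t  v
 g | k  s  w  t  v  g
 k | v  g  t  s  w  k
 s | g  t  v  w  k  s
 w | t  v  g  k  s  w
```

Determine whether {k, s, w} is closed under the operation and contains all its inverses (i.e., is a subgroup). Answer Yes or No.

Yes

{k, s, w} contains the identity w.
Checking products: every product of two elements of {k, s, w} (read from the table) lies in {k, s, w}, so the set is closed.
In a finite group, a nonempty closed subset is a subgroup. So {k, s, w} ≤ M.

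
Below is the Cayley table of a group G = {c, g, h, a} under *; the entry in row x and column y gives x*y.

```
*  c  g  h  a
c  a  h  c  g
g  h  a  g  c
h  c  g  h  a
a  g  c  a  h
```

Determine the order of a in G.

The identity element is h (its row matches the header).
a^1 = a
a^2 = a*a = h
The first power of a equal to the identity is a^2, so ord(a) = 2.

2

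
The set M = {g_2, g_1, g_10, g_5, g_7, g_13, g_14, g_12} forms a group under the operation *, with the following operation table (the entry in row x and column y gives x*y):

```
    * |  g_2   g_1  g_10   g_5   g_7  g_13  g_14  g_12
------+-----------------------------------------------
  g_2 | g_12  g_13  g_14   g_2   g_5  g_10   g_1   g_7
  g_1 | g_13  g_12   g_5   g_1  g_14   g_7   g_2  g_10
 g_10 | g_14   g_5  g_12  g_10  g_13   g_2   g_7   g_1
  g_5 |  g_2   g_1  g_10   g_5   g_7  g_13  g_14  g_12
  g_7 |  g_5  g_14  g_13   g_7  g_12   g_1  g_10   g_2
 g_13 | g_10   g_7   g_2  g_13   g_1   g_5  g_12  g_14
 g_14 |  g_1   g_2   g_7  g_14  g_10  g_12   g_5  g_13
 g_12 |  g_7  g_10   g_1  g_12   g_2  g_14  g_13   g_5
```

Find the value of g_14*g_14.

g_5

Read row g_14, column g_14: g_14*g_14 = g_5.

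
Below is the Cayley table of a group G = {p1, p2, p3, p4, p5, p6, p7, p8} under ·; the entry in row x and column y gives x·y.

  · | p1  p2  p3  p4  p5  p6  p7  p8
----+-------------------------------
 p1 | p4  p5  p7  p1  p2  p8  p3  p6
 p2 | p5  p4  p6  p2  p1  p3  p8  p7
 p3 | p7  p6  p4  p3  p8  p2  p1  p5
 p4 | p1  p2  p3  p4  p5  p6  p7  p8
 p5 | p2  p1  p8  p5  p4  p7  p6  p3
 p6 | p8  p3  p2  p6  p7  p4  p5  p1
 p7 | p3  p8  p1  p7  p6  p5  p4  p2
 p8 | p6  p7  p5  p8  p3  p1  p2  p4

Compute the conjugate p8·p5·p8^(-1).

The identity is p4. In row p8, the entry p4 sits in column p8, so p8^(-1) = p8.
p8·p5 = p3
p3·p8 = p5

p5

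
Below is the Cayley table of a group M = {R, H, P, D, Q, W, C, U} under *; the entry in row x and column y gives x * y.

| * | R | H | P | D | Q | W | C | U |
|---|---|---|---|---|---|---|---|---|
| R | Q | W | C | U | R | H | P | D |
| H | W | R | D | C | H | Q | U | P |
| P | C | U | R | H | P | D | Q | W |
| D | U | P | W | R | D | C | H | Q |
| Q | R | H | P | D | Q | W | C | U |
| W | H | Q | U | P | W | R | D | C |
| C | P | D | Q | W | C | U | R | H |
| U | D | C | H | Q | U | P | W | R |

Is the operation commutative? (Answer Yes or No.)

U * W = P but W * U = C.
Since U and W do not commute, M is not abelian.

No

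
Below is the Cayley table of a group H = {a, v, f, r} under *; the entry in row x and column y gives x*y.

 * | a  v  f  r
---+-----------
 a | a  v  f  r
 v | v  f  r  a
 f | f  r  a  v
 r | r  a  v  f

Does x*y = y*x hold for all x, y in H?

Yes

Check whether the table is symmetric across its main diagonal.
Every entry (row x, col y) equals the entry (row y, col x), so H is abelian.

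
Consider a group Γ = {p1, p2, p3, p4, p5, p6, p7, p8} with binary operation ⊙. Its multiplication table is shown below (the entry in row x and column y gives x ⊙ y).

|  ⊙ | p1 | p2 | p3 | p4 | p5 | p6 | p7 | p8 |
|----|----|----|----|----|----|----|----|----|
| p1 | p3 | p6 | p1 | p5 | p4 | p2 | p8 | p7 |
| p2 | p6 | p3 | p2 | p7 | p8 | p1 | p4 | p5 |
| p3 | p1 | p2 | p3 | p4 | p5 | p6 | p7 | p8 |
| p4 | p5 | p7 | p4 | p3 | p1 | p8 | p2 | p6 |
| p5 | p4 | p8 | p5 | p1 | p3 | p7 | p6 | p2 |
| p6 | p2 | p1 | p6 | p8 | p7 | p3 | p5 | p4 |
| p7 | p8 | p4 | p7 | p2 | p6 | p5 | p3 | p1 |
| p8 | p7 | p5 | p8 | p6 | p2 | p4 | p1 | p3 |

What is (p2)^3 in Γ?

p2

p2^1 = p2
p2^2 = p2 ⊙ p2 = p3
p2^3 = p3 ⊙ p2 = p2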